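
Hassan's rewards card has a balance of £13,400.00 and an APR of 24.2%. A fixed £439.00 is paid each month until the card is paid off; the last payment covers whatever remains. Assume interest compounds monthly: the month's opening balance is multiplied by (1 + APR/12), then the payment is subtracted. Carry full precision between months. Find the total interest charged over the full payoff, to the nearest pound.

£7,620

Monthly rate r = 24.2%/12 = 2.01667% = 0.0201667.
Payoff takes n = ⌈−ln(1 − rB₀/P)/ln(1+r)⌉ = ⌈47.880⌉ = 48 payments; the last is £386.99.
Total paid = 47·£439.00 + £386.99 = £21,019.99.
Total interest = total paid − principal = £21,019.99 − £13,400.00 = £7,619.99.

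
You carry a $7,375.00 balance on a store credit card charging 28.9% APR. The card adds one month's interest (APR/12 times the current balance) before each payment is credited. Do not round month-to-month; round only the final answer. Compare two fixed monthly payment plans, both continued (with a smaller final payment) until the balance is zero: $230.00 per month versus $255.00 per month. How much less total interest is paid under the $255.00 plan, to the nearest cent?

$1,521.03

Monthly rate r = 28.9%/12 = 2.40833% = 0.0240833.
At $230.00/mo: n = ⌈−ln(1 − rB₀/P)/ln(1+r)⌉ = 63 payments (last $38.86); total interest = total paid − $7,375.00 = $6,923.86.
At $255.00/mo: 51 payments (last $27.83); total interest $5,402.83.
Interest saved = $6,923.86 − $5,402.83 = $1,521.03.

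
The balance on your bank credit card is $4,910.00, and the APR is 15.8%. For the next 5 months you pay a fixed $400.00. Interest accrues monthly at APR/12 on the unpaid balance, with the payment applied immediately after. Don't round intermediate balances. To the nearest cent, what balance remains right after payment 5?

Monthly rate r = 15.8%/12 = 1.31667% = 0.0131667.
Each month: B ← B·(1+r) − $400.00.
Month 1: interest $64.65; balance after payment $4,574.65.
Month 2: interest $60.23; balance after payment $4,234.88.
Month 3: interest $55.76; balance after payment $3,890.64.
Month 4: interest $51.23; balance after payment $3,541.87.
Month 5: interest $46.63; balance after payment $3,188.50.

$3,188.50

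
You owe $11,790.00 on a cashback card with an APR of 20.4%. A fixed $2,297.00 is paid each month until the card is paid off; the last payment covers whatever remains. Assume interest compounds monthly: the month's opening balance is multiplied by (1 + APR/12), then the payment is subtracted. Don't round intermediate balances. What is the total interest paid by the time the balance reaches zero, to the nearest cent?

Monthly rate r = 20.4%/12 = 1.7% = 0.017.
Payoff takes n = ⌈−ln(1 − rB₀/P)/ln(1+r)⌉ = ⌈5.416⌉ = 6 payments; the last is $960.68.
Total paid = 5·$2,297.00 + $960.68 = $12,445.68.
Total interest = total paid − principal = $12,445.68 − $11,790.00 = $655.68.

$655.68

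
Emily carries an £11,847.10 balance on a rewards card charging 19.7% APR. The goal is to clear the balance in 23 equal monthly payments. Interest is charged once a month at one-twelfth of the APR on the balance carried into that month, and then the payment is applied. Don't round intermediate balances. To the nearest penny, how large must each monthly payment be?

Monthly rate r = 19.7%/12 = 1.64167% = 0.0164167.
Level-payment amortization: P = B₀·r / (1 − (1+r)^(−n)) = 11847.10·0.0164167 / (1 − 1.01642^(−23)).
Denominator 1 − (1+r)^(−23) = 0.312379032.
P = 194.49 / 0.312379032 ≈ 622.61.

£622.61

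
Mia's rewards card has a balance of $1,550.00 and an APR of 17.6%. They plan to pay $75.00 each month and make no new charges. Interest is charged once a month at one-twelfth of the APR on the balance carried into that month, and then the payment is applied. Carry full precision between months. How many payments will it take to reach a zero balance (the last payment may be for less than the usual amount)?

Monthly rate r = 17.6%/12 = 1.46667% = 0.0146667.
Recurrence: B ← B·(1+r) − $75.00.
Month 1: interest $22.73; balance after payment $1,497.73.
Month 2: interest $21.97; balance after payment $1,444.70.
Closed form: n = −ln(1 − rB₀/P)/ln(1+r) = −ln(0.69689)/ln(1.01467) ≈ 24.803, so the balance reaches zero during payment 25.

25 months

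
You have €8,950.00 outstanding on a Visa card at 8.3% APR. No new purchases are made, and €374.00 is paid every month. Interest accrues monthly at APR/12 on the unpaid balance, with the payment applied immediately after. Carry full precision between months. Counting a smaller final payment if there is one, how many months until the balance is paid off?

Monthly rate r = 8.3%/12 = 0.691667% = 0.00691667.
Recurrence: B ← B·(1+r) − €374.00.
Month 1: interest €61.90; balance after payment €8,637.90.
Month 2: interest €59.75; balance after payment €8,323.65.
Closed form: n = −ln(1 − rB₀/P)/ln(1+r) = −ln(0.83448)/ln(1.00692) ≈ 26.251, so the balance reaches zero during payment 27.

27 payments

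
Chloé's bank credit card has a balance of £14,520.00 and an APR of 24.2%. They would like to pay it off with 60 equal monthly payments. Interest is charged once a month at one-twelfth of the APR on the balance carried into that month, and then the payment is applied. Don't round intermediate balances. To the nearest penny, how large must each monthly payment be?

Monthly rate r = 24.2%/12 = 2.01667% = 0.0201667.
Level-payment amortization: P = B₀·r / (1 − (1+r)^(−n)) = 14520.00·0.0201667 / (1 − 1.02017^(−60)).
Denominator 1 − (1+r)^(−60) = 0.698190954.
P = 292.82 / 0.698190954 ≈ 419.40.

£419.40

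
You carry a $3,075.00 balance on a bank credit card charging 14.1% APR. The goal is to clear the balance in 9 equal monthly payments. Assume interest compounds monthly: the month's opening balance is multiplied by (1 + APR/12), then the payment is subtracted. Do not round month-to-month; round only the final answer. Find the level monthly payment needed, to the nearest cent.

$362.05

Monthly rate r = 14.1%/12 = 1.175% = 0.01175.
Level-payment amortization: P = B₀·r / (1 − (1+r)^(−n)) = 3075.00·0.01175 / (1 − 1.01175^(−9)).
Denominator 1 − (1+r)^(−9) = 0.0997957014.
P = 36.1313 / 0.0997957014 ≈ 362.05.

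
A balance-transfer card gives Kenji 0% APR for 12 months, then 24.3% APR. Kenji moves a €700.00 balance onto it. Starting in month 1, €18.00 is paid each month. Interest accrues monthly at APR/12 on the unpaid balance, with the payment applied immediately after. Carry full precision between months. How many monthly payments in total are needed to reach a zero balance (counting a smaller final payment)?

52 months

Promo months 1–12 at r₀ = 0%/12 = 0; months 13+ at r₁ = 24.3%/12 = 0.02025.
After month 12 (no interest yet): B = €700.00 − 12·€18.00 = €484.00.
Then at r₁ with €18.00/mo: n₂ = −ln(1 − r₁·B/P)/ln(1+r₁) ≈ 39.22 → 40 more payments.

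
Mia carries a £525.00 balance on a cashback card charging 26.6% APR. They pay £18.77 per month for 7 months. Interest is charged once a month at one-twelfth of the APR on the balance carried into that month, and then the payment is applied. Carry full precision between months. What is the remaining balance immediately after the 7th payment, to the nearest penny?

£471.63

Monthly rate r = 26.6%/12 = 2.21667% = 0.0221667.
Each month: B ← B·(1+r) − £18.77.
Month 1: interest £11.64; balance after payment £517.87.
Month 2: interest £11.48; balance after payment £510.58.
Month 3: interest £11.32; balance after payment £503.12.
Month 4: interest £11.15; balance after payment £495.51.
Month 5: interest £10.98; balance after payment £487.72.
Month 6: interest £10.81; balance after payment £479.76.
Month 7: interest £10.63; balance after payment £471.63.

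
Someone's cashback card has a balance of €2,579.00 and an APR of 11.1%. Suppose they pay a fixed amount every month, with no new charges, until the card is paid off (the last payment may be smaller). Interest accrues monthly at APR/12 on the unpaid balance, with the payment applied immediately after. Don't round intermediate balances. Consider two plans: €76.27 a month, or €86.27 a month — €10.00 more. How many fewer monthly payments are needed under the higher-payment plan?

5 fewer payments

Monthly rate r = 11.1%/12 = 0.925% = 0.00925.
At €76.27/mo: n = ⌈−ln(1 − rB₀/P)/ln(1+r)⌉ = 41 payments (last €56.41); total interest = total paid − €2,579.00 = €528.21.
At €86.27/mo: 36 payments (last €13.42); total interest €453.87.
Payments saved = 41 − 36 = 5.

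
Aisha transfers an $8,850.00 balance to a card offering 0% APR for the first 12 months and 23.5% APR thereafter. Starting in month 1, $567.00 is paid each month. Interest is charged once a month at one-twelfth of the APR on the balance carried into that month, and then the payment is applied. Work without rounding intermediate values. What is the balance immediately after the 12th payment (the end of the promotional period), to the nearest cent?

Promo months 1–12 at r₀ = 0%/12 = 0; months 13+ at r₁ = 23.5%/12 = 0.0195833.
After month 12 (no interest yet): B = $8,850.00 − 12·$567.00 = $2,046.00.

$2,046.00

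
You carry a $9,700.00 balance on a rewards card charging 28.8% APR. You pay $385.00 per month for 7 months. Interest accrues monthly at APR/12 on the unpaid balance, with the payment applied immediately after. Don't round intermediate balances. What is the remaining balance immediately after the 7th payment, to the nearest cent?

Monthly rate r = 28.8%/12 = 2.4% = 0.024.
Each month: B ← B·(1+r) − $385.00.
Month 1: interest $232.80; balance after payment $9,547.80.
Month 2: interest $229.15; balance after payment $9,391.95.
Month 3: interest $225.41; balance after payment $9,232.35.
Month 4: interest $221.58; balance after payment $9,068.93.
Month 5: interest $217.65; balance after payment $8,901.58.
Month 6: interest $213.64; balance after payment $8,730.22.
Month 7: interest $209.53; balance after payment $8,554.75.

$8,554.75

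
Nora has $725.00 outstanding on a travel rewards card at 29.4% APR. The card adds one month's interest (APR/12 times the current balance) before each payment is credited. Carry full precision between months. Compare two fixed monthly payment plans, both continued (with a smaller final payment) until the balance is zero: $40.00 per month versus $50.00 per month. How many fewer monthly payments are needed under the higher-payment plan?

6 fewer payments

Monthly rate r = 29.4%/12 = 2.45% = 0.0245.
At $40.00/mo: n = ⌈−ln(1 − rB₀/P)/ln(1+r)⌉ = 25 payments (last $10.32); total interest = total paid − $725.00 = $245.32.
At $50.00/mo: 19 payments (last $6.70); total interest $181.70.
Payments saved = 25 − 19 = 6.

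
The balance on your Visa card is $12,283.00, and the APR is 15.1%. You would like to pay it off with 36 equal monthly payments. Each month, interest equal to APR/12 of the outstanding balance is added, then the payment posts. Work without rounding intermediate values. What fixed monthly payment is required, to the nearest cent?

$426.40

Monthly rate r = 15.1%/12 = 1.25833% = 0.0125833.
Level-payment amortization: P = B₀·r / (1 − (1+r)^(−n)) = 12283.00·0.0125833 / (1 − 1.01258^(−36)).
Denominator 1 − (1+r)^(−36) = 0.362482506.
P = 154.561 / 0.362482506 ≈ 426.40.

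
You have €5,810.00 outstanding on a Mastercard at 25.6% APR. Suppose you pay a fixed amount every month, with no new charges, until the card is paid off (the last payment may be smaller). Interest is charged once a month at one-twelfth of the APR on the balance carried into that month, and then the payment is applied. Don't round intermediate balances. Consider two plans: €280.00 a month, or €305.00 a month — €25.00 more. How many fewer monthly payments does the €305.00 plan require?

Monthly rate r = 25.6%/12 = 2.13333% = 0.0213333.
At €280.00/mo: n = ⌈−ln(1 − rB₀/P)/ln(1+r)⌉ = 28 payments (last €194.95); total interest = total paid − €5,810.00 = €1,944.95.
At €305.00/mo: 25 payments (last €216.03); total interest €1,726.03.
Payments saved = 28 − 25 = 3.

3 fewer payments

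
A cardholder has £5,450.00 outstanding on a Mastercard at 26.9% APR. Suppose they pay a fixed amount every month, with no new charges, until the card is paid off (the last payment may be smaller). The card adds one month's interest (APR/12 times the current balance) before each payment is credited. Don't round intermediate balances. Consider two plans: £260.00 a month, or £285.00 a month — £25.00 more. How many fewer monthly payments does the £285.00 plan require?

Monthly rate r = 26.9%/12 = 2.24167% = 0.0224167.
At £260.00/mo: n = ⌈−ln(1 − rB₀/P)/ln(1+r)⌉ = 29 payments (last £164.06); total interest = total paid − £5,450.00 = £1,994.06.
At £285.00/mo: 26 payments (last £72.07); total interest £1,747.07.
Payments saved = 29 − 26 = 3.

3 fewer payments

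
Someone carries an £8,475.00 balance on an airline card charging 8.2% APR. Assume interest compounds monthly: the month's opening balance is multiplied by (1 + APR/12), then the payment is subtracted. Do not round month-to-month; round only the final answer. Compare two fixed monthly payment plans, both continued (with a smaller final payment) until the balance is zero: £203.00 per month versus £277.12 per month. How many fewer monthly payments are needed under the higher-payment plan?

Monthly rate r = 8.2%/12 = 0.683333% = 0.00683333.
At £203.00/mo: n = ⌈−ln(1 − rB₀/P)/ln(1+r)⌉ = 50 payments (last £64.97); total interest = total paid − £8,475.00 = £1,536.97.
At £277.12/mo: 35 payments (last £117.78); total interest £1,064.86.
Payments saved = 50 − 35 = 15.

15 fewer payments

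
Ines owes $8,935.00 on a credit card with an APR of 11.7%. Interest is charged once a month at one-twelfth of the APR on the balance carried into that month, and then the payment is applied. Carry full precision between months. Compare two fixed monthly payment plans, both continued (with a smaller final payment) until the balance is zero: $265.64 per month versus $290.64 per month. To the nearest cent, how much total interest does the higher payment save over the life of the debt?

Monthly rate r = 11.7%/12 = 0.975% = 0.00975.
At $265.64/mo: n = ⌈−ln(1 − rB₀/P)/ln(1+r)⌉ = 41 payments (last $254.92); total interest = total paid − $8,935.00 = $1,945.52.
At $290.64/mo: 37 payments (last $210.05); total interest $1,738.09.
Interest saved = $1,945.52 − $1,738.09 = $207.43.

$207.43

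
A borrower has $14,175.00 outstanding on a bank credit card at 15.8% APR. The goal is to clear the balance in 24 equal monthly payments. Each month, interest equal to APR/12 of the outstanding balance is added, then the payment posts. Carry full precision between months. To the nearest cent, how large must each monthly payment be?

$692.70

Monthly rate r = 15.8%/12 = 1.31667% = 0.0131667.
Level-payment amortization: P = B₀·r / (1 − (1+r)^(−n)) = 14175.00·0.0131667 / (1 − 1.01317^(−24)).
Denominator 1 − (1+r)^(−24) = 0.269435495.
P = 186.637 / 0.269435495 ≈ 692.70.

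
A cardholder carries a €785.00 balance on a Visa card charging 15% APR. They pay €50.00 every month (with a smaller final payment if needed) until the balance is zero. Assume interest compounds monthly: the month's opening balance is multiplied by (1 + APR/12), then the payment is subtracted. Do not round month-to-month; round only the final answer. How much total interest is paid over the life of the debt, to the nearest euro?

Monthly rate r = 15%/12 = 1.25% = 0.0125.
Payoff takes n = ⌈−ln(1 − rB₀/P)/ln(1+r)⌉ = ⌈17.586⌉ = 18 payments; the last is €29.39.
Total paid = 17·€50.00 + €29.39 = €879.39.
Total interest = total paid − principal = €879.39 − €785.00 = €94.39.

€94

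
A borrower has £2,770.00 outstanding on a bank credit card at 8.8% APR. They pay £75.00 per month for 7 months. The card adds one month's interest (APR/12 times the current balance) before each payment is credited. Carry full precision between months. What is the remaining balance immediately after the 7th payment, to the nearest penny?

Monthly rate r = 8.8%/12 = 0.733333% = 0.00733333.
Each month: B ← B·(1+r) − £75.00.
Month 1: interest £20.31; balance after payment £2,715.31.
Month 2: interest £19.91; balance after payment £2,660.23.
Month 3: interest £19.51; balance after payment £2,604.73.
Month 4: interest £19.10; balance after payment £2,548.84.
Month 5: interest £18.69; balance after payment £2,492.53.
Month 6: interest £18.28; balance after payment £2,435.81.
Month 7: interest £17.86; balance after payment £2,378.67.

£2,378.67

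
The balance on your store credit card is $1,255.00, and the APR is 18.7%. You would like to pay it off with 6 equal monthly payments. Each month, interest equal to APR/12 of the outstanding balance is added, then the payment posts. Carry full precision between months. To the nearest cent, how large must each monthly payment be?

Monthly rate r = 18.7%/12 = 1.55833% = 0.0155833.
Level-payment amortization: P = B₀·r / (1 − (1+r)^(−n)) = 1255.00·0.0155833 / (1 − 1.01558^(−6)).
Denominator 1 − (1+r)^(−6) = 0.0886050675.
P = 19.5571 / 0.0886050675 ≈ 220.72.

$220.72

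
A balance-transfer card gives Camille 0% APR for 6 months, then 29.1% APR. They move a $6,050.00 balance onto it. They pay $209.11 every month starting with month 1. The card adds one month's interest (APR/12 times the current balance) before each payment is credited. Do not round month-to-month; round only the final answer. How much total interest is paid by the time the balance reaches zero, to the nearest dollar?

Promo months 1–6 at r₀ = 0%/12 = 0; months 7+ at r₁ = 29.1%/12 = 0.02425.
After month 6 (no interest yet): B = $6,050.00 − 6·$209.11 = $4,795.34.
Then at r₁ with $209.11/mo: n₂ = −ln(1 − r₁·B/P)/ln(1+r₁) ≈ 33.90 → 34 more payments.
Total paid = 39·$209.11 + $187.56 = $8,342.85; interest = $8,342.85 − $6,050.00 = $2,292.85.

$2,293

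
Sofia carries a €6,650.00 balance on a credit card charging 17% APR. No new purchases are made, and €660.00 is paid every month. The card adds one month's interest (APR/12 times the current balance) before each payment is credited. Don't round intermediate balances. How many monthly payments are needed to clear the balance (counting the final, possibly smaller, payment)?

Monthly rate r = 17%/12 = 1.41667% = 0.0141667.
Recurrence: B ← B·(1+r) − €660.00.
Month 1: interest €94.21; balance after payment €6,084.21.
Month 2: interest €86.19; balance after payment €5,510.40.
Closed form: n = −ln(1 − rB₀/P)/ln(1+r) = −ln(0.85726)/ln(1.01417) ≈ 10.948, so the balance reaches zero during payment 11.

11 payments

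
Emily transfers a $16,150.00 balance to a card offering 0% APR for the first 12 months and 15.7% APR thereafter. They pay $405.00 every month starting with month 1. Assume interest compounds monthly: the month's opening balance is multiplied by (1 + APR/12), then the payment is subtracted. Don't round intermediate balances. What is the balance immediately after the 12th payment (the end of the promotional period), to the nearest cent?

Promo months 1–12 at r₀ = 0%/12 = 0; months 13+ at r₁ = 15.7%/12 = 0.0130833.
After month 12 (no interest yet): B = $16,150.00 − 12·$405.00 = $11,290.00.

$11,290.00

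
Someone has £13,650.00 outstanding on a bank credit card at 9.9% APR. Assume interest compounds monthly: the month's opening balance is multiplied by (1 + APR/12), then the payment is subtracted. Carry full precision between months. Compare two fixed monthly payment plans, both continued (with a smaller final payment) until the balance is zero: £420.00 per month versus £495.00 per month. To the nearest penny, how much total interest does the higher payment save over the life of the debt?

£404.83

Monthly rate r = 9.9%/12 = 0.825% = 0.00825.
At £420.00/mo: n = ⌈−ln(1 − rB₀/P)/ln(1+r)⌉ = 38 payments (last £416.52); total interest = total paid − £13,650.00 = £2,306.52.
At £495.00/mo: 32 payments (last £206.69); total interest £1,901.69.
Interest saved = £2,306.52 − £1,901.69 = £404.83.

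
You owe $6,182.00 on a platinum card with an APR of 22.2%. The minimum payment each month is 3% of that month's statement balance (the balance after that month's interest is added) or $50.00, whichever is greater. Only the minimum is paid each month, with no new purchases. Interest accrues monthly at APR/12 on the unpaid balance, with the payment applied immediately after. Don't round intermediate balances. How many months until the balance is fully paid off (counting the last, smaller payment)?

161 months

Monthly rate r = 22.2%/12 = 1.85% = 0.0185.
While 3% of the post-interest balance exceeds $50.00, each month B ← (B·(1+r))·(1 − 0.03), i.e. B shrinks by the factor (1+r)·0.97 = 0.98794.
This holds for months 1–110. Entering month 111 the balance is $1,628.30; 3% of the post-interest balance is now below $50.00, so the flat $50.00 minimum applies from here.
From month 111 a fixed $50.00 at rate r clears $1,628.30 in 51 more payments. Total: 110 + 51 = 161 months.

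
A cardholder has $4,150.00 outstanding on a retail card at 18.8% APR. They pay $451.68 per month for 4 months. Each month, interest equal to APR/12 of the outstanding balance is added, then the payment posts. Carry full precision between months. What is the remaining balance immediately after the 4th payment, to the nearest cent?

Monthly rate r = 18.8%/12 = 1.56667% = 0.0156667.
Each month: B ← B·(1+r) − $451.68.
Month 1: interest $65.02; balance after payment $3,763.34.
Month 2: interest $58.96; balance after payment $3,370.62.
Month 3: interest $52.81; balance after payment $2,971.74.
Month 4: interest $46.56; balance after payment $2,566.62.

$2,566.62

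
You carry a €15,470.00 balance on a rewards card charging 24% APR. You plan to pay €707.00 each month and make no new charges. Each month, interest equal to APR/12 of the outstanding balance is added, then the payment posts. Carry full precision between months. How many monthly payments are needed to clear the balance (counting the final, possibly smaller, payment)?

Monthly rate r = 24%/12 = 2% = 0.02.
Recurrence: B ← B·(1+r) − €707.00.
Month 1: interest €309.40; balance after payment €15,072.40.
Month 2: interest €301.45; balance after payment €14,666.85.
Closed form: n = −ln(1 − rB₀/P)/ln(1+r) = −ln(0.56238)/ln(1.02) ≈ 29.066, so the balance reaches zero during payment 30.

30 months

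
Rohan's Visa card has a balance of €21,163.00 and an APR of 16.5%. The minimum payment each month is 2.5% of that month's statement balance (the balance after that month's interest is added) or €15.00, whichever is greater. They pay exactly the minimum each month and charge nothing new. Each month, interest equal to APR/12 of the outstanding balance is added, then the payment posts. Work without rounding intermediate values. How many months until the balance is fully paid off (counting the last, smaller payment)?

364 months

Monthly rate r = 16.5%/12 = 1.375% = 0.01375.
While 2.5% of the post-interest balance exceeds €15.00, each month B ← (B·(1+r))·(1 − 0.025), i.e. B shrinks by the factor (1+r)·0.975 = 0.98841.
This holds for months 1–307. Entering month 308 the balance is €589.89; 2.5% of the post-interest balance is now below €15.00, so the flat €15.00 minimum applies from here.
From month 308 a fixed €15.00 at rate r clears €589.89 in 57 more payments. Total: 307 + 57 = 364 months.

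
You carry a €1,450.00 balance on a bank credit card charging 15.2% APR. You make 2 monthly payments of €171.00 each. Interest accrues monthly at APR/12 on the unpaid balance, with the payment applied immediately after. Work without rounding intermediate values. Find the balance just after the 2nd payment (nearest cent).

€1,142.80

Monthly rate r = 15.2%/12 = 1.26667% = 0.0126667.
Each month: B ← B·(1+r) − €171.00.
Month 1: interest €18.37; balance after payment €1,297.37.
Month 2: interest €16.43; balance after payment €1,142.80.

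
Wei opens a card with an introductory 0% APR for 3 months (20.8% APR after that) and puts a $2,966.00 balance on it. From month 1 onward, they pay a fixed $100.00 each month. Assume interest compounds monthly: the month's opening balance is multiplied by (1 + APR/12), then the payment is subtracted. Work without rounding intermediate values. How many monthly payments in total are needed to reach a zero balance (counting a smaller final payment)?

40 months

Promo months 1–3 at r₀ = 0%/12 = 0; months 4+ at r₁ = 20.8%/12 = 0.0173333.
After month 3 (no interest yet): B = $2,966.00 − 3·$100.00 = $2,666.00.
Then at r₁ with $100.00/mo: n₂ = −ln(1 − r₁·B/P)/ln(1+r₁) ≈ 36.08 → 37 more payments.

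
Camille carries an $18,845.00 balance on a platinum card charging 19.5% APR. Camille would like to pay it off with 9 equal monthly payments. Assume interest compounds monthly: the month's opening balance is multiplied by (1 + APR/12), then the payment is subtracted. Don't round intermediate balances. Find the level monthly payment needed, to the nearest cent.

Monthly rate r = 19.5%/12 = 1.625% = 0.01625.
Level-payment amortization: P = B₀·r / (1 − (1+r)^(−n)) = 18845.00·0.01625 / (1 − 1.01625^(−9)).
Denominator 1 − (1+r)^(−9) = 0.135042094.
P = 306.231 / 0.135042094 ≈ 2267.67.

$2,267.67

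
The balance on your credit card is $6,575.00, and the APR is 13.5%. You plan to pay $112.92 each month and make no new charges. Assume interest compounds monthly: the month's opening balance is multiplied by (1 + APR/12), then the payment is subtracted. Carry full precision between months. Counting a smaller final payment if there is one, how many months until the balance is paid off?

96 payments

Monthly rate r = 13.5%/12 = 1.125% = 0.01125.
Recurrence: B ← B·(1+r) − $112.92.
Month 1: interest $73.97; balance after payment $6,536.05.
Month 2: interest $73.53; balance after payment $6,496.66.
Closed form: n = −ln(1 − rB₀/P)/ln(1+r) = −ln(0.34495)/ln(1.01125) ≈ 95.142, so the balance reaches zero during payment 96.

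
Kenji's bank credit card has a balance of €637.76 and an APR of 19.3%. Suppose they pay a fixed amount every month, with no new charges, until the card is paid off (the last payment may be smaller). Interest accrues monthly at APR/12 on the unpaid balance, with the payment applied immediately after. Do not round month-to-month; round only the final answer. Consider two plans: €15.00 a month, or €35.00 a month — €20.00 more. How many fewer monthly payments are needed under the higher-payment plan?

Monthly rate r = 19.3%/12 = 1.60833% = 0.0160833.
At €15.00/mo: n = ⌈−ln(1 − rB₀/P)/ln(1+r)⌉ = 73 payments (last €2.52); total interest = total paid − €637.76 = €444.76.
At €35.00/mo: 22 payments (last €25.84); total interest €123.08.
Payments saved = 73 − 22 = 51.

51 fewer payments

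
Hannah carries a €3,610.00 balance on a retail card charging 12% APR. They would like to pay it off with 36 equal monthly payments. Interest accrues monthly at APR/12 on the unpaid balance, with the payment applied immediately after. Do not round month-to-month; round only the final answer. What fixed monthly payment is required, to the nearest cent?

€119.90

Monthly rate r = 12%/12 = 1% = 0.01.
Level-payment amortization: P = B₀·r / (1 − (1+r)^(−n)) = 3610.00·0.01 / (1 − 1.01^(−36)).
Denominator 1 − (1+r)^(−36) = 0.30107505.
P = 36.1 / 0.30107505 ≈ 119.90.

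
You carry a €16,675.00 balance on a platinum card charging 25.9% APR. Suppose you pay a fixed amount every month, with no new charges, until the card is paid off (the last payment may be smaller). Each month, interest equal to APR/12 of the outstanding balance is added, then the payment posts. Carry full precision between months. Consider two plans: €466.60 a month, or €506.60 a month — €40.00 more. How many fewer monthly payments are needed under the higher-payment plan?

11 fewer payments

Monthly rate r = 25.9%/12 = 2.15833% = 0.0215833.
At €466.60/mo: n = ⌈−ln(1 − rB₀/P)/ln(1+r)⌉ = 70 payments (last €45.55); total interest = total paid − €16,675.00 = €15,565.95.
At €506.60/mo: 59 payments (last €19.92); total interest €12,727.72.
Payments saved = 70 − 59 = 11.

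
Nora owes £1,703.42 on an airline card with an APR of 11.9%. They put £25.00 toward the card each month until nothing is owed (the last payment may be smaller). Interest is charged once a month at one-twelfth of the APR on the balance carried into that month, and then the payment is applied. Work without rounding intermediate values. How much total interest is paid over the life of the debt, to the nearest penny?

Monthly rate r = 11.9%/12 = 0.991667% = 0.00991667.
Payoff takes n = ⌈−ln(1 − rB₀/P)/ln(1+r)⌉ = ⌈114.114⌉ = 115 payments; the last is £2.86.
Total paid = 114·£25.00 + £2.86 = £2,852.86.
Total interest = total paid − principal = £2,852.86 − £1,703.42 = £1,149.44.

£1,149.44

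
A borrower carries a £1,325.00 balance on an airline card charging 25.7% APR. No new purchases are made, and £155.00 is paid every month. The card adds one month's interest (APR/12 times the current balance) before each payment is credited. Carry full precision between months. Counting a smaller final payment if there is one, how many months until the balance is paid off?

Monthly rate r = 25.7%/12 = 2.14167% = 0.0214167.
Recurrence: B ← B·(1+r) − £155.00.
Month 1: interest £28.38; balance after payment £1,198.38.
Month 2: interest £25.67; balance after payment £1,069.04.
Closed form: n = −ln(1 − rB₀/P)/ln(1+r) = −ln(0.81692)/ln(1.02142) ≈ 9.543, so the balance reaches zero during payment 10.

10 months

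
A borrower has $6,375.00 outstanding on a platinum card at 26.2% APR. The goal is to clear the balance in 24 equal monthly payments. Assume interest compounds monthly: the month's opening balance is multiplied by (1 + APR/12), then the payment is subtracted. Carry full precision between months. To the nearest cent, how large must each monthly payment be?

Monthly rate r = 26.2%/12 = 2.18333% = 0.0218333.
Level-payment amortization: P = B₀·r / (1 − (1+r)^(−n)) = 6375.00·0.0218333 / (1 − 1.02183^(−24)).
Denominator 1 − (1+r)^(−24) = 0.404504585.
P = 139.188 / 0.404504585 ≈ 344.09.

$344.09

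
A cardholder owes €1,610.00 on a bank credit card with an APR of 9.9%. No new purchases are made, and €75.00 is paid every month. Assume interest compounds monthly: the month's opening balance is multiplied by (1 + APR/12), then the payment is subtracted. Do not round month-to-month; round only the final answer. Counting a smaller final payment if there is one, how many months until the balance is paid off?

Monthly rate r = 9.9%/12 = 0.825% = 0.00825.
Recurrence: B ← B·(1+r) − €75.00.
Month 1: interest €13.28; balance after payment €1,548.28.
Month 2: interest €12.77; balance after payment €1,486.06.
Closed form: n = −ln(1 − rB₀/P)/ln(1+r) = −ln(0.8229)/ln(1.00825) ≈ 23.724, so the balance reaches zero during payment 24.

24 payments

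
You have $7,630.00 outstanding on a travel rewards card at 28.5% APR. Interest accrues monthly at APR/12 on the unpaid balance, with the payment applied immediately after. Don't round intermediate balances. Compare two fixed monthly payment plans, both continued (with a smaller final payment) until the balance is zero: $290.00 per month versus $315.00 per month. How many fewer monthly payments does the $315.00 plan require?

Monthly rate r = 28.5%/12 = 2.375% = 0.02375.
At $290.00/mo: n = ⌈−ln(1 − rB₀/P)/ln(1+r)⌉ = 42 payments (last $224.44); total interest = total paid − $7,630.00 = $4,484.44.
At $315.00/mo: 37 payments (last $152.77); total interest $3,862.77.
Payments saved = 42 − 37 = 5.

5 fewer payments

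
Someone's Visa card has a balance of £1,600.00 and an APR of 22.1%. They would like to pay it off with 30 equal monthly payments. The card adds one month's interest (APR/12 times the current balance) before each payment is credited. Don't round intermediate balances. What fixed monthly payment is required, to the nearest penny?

Monthly rate r = 22.1%/12 = 1.84167% = 0.0184167.
Level-payment amortization: P = B₀·r / (1 − (1+r)^(−n)) = 1600.00·0.0184167 / (1 − 1.01842^(−30)).
Denominator 1 − (1+r)^(−30) = 0.421590978.
P = 29.4667 / 0.421590978 ≈ 69.89.

£69.89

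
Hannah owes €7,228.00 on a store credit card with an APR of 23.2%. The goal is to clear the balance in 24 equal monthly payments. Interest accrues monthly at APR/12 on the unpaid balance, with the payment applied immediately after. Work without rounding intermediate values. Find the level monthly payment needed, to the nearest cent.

€379.27

Monthly rate r = 23.2%/12 = 1.93333% = 0.0193333.
Level-payment amortization: P = B₀·r / (1 − (1+r)^(−n)) = 7228.00·0.0193333 / (1 − 1.01933^(−24)).
Denominator 1 − (1+r)^(−24) = 0.368445888.
P = 139.741 / 0.368445888 ≈ 379.27.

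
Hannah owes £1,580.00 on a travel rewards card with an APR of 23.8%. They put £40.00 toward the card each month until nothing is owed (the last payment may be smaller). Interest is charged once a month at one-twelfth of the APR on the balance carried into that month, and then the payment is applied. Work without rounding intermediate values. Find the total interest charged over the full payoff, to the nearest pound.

Monthly rate r = 23.8%/12 = 1.98333% = 0.0198333.
Payoff takes n = ⌈−ln(1 − rB₀/P)/ln(1+r)⌉ = ⌈77.894⌉ = 78 payments; the last is £35.80.
Total paid = 77·£40.00 + £35.80 = £3,115.80.
Total interest = total paid − principal = £3,115.80 − £1,580.00 = £1,535.80.

£1,536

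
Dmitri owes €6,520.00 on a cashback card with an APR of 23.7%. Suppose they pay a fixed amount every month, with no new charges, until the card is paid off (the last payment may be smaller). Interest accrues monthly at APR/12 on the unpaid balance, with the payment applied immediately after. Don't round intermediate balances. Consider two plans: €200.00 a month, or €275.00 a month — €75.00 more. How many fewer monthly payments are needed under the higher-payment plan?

Monthly rate r = 23.7%/12 = 1.975% = 0.01975.
At €200.00/mo: n = ⌈−ln(1 − rB₀/P)/ln(1+r)⌉ = 53 payments (last €157.95); total interest = total paid − €6,520.00 = €4,037.95.
At €275.00/mo: 33 payments (last €81.42); total interest €2,361.42.
Payments saved = 53 − 33 = 20.

20 fewer payments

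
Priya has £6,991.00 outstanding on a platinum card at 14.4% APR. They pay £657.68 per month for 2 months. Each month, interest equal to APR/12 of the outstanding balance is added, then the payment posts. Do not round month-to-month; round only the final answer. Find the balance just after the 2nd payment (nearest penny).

£5,836.54

Monthly rate r = 14.4%/12 = 1.2% = 0.012.
Each month: B ← B·(1+r) − £657.68.
Month 1: interest £83.89; balance after payment £6,417.21.
Month 2: interest £77.01; balance after payment £5,836.54.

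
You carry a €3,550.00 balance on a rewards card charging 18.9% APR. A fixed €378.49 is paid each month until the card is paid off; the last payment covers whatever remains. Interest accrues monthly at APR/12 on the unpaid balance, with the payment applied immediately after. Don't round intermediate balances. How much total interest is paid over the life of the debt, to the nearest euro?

€322

Monthly rate r = 18.9%/12 = 1.575% = 0.01575.
Payoff takes n = ⌈−ln(1 − rB₀/P)/ln(1+r)⌉ = ⌈10.229⌉ = 11 payments; the last is €87.08.
Total paid = 10·€378.49 + €87.08 = €3,871.98.
Total interest = total paid − principal = €3,871.98 − €3,550.00 = €321.98.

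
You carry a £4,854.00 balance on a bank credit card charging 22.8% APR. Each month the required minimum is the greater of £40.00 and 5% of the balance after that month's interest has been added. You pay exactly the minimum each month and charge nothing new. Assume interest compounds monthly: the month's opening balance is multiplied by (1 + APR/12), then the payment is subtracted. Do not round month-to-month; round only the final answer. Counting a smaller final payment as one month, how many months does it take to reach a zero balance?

Monthly rate r = 22.8%/12 = 1.9% = 0.019.
While 5% of the post-interest balance exceeds £40.00, each month B ← (B·(1+r))·(1 − 0.05), i.e. B shrinks by the factor (1+r)·0.95 = 0.96805.
This holds for months 1–57. Entering month 58 the balance is £762.56; 5% of the post-interest balance is now below £40.00, so the flat £40.00 minimum applies from here.
From month 58 a fixed £40.00 at rate r clears £762.56 in 24 more payments. Total: 57 + 24 = 81 months.

81 months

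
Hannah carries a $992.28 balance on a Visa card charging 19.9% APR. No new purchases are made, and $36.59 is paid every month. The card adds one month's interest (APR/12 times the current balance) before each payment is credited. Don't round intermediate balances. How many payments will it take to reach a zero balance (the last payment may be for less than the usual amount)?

37 payments

Monthly rate r = 19.9%/12 = 1.65833% = 0.0165833.
Recurrence: B ← B·(1+r) − $36.59.
Month 1: interest $16.46; balance after payment $972.15.
Month 2: interest $16.12; balance after payment $951.68.
Closed form: n = −ln(1 − rB₀/P)/ln(1+r) = −ln(0.55028)/ln(1.01658) ≈ 36.318, so the balance reaches zero during payment 37.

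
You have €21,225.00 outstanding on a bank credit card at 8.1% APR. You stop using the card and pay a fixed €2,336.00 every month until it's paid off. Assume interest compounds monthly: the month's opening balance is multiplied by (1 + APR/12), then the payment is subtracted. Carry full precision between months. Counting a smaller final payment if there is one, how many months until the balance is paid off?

Monthly rate r = 8.1%/12 = 0.675% = 0.00675.
Recurrence: B ← B·(1+r) − €2,336.00.
Month 1: interest €143.27; balance after payment €19,032.27.
Month 2: interest €128.47; balance after payment €16,824.74.
Closed form: n = −ln(1 − rB₀/P)/ln(1+r) = −ln(0.93867)/ln(1.00675) ≈ 9.408, so the balance reaches zero during payment 10.

10 payments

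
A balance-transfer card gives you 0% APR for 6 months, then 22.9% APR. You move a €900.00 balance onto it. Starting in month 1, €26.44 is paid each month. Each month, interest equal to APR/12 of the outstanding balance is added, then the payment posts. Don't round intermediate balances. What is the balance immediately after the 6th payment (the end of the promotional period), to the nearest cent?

Promo months 1–6 at r₀ = 0%/12 = 0; months 7+ at r₁ = 22.9%/12 = 0.0190833.
After month 6 (no interest yet): B = €900.00 − 6·€26.44 = €741.36.

€741.36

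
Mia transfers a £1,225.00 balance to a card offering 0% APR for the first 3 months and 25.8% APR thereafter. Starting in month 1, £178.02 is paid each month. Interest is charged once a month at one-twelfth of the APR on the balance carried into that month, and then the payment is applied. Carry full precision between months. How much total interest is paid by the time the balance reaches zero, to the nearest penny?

£38.43

Promo months 1–3 at r₀ = 0%/12 = 0; months 4+ at r₁ = 25.8%/12 = 0.0215.
After month 3 (no interest yet): B = £1,225.00 − 3·£178.02 = £690.94.
Then at r₁ with £178.02/mo: n₂ = −ln(1 − r₁·B/P)/ln(1+r₁) ≈ 4.10 → 5 more payments.
Total paid = 7·£178.02 + £17.29 = £1,263.43; interest = £1,263.43 − £1,225.00 = £38.43.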